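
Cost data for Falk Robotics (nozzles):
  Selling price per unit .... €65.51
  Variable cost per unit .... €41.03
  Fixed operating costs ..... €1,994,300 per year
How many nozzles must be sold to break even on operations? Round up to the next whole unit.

81,467 nozzles

Contribution margin per unit = €65.51 − €41.03 = €24.48.
Units to break even: €1,994,300 ÷ €24.48 = 81,466.50, rounded up to 81,467.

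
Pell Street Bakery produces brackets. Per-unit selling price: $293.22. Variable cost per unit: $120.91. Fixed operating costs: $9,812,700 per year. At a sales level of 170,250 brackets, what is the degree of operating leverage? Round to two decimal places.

1.50

At 170,250 units, contribution = 170,250 × $172.31 = $29,335,777.50.
Operating income = contribution − fixed costs = $29,335,777.50 − $9,812,700 = $19,523,077.50.
DOL = contribution ÷ EBIT = $29,335,777.50 ÷ $19,523,077.50 = 1.5026.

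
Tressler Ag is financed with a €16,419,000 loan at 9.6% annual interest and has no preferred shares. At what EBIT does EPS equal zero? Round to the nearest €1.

Annual interest = 9.6% × €16,419,000 = €1,576,224.00.
Without preferred stock the financial break-even is simply EBIT = interest = €1,576,224.00.

€1,576,224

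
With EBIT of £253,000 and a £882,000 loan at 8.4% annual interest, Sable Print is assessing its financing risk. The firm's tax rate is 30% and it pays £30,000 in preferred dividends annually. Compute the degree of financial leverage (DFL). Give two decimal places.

Interest = £74,088.00.
Preferred dividends grossed up pre-tax: £30,000 / (1 − 0.30) = £42,857.14.
DFL = EBIT ÷ [EBIT − I − D_p/(1−t)] = £253,000 ÷ [£253,000 − £74,088.00 − £42,857.14] = £253,000 ÷ £136,054.86 = 1.8595.

1.86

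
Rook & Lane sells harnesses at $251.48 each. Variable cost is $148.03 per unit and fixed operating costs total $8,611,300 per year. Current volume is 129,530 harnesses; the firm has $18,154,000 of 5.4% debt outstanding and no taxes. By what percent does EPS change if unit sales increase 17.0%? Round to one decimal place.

+59.8%

Contribution at this volume is 129,530 × $103.45 = $13,399,878.50.
EBIT = $13,399,878.50 − $8,611,300 = $4,788,578.50.
Interest = $980,316.00, so EBIT − I = $3,808,262.50.
Degree of combined leverage = contribution ÷ (EBIT − I) = $13,399,878.50 ÷ $3,808,262.50 = 3.5186.
%ΔEPS = DCL × %ΔSales = 3.5186 × +17.0% = +59.8%.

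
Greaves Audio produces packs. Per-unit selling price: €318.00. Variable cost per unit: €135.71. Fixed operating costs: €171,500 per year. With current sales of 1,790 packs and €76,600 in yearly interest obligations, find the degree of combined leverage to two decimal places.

4.17

Contribution at this volume is 1,790 × €182.29 = €326,299.10.
Operating income = contribution − fixed costs = €326,299.10 − €171,500 = €154,799.10. Interest = €76,600.00.
DOL = €326,299.10 ÷ €154,799.10 = 2.1079; DFL = €154,799.10 ÷ €78,199.10 = 1.9796.
DCL = DOL × DFL = 2.1079 × 1.9796 = 4.1728.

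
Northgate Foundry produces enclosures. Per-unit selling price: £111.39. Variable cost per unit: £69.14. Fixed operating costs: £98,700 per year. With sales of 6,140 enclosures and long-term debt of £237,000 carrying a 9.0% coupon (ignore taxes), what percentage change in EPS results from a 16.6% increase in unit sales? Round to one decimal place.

+30.9%

Total contribution margin = 6,140 × £42.25 = £259,415.00.
EBIT = £259,415.00 − £98,700 = £160,715.00.
After interest of £21,330.00, pre-tax earnings = £139,385.00.
Degree of combined leverage = contribution ÷ (EBIT − I) = £259,415.00 ÷ £139,385.00 = 1.8611.
EPS therefore changes by 1.8611 × (+16.6%) = +30.9%.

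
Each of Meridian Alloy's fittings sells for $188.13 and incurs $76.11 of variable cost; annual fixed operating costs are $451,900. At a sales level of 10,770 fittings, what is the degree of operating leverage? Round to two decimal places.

1.60

At 10,770 units, contribution = 10,770 × $112.02 = $1,206,455.40.
Operating income = contribution − fixed costs = $1,206,455.40 − $451,900 = $754,555.40.
Degree of operating leverage = $1,206,455.40 / $754,555.40 = 1.5989.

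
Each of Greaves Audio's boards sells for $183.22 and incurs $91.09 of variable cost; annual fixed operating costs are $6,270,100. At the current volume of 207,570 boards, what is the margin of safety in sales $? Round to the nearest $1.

Unit CM = price − variable cost = $183.22 − $91.09 = $92.13. Break-even units = $6,270,100 ÷ $92.13 = 68,057.09; break-even revenue = 68,057.09 × $183.22 = $12,469,420.62.
Current sales = 207,570 × $183.22 = $38,030,975.40.
Margin of safety = $38,030,975.40 − $12,469,420.62 = $25,561,555.

$25,561,555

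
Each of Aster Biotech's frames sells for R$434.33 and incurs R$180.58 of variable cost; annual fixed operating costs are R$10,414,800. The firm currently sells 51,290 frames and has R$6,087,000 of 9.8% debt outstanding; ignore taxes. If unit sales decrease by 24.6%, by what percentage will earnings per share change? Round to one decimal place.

-159.8%

Contribution at this volume is 51,290 × R$253.75 = R$13,014,837.50.
EBIT = R$13,014,837.50 − R$10,414,800 = R$2,600,037.50.
Interest = R$596,526.00, so EBIT − I = R$2,003,511.50.
Degree of combined leverage = contribution ÷ (EBIT − I) = R$13,014,837.50 ÷ R$2,003,511.50 = 6.4960.
EPS therefore changes by 6.4960 × (-24.6%) = -159.8%.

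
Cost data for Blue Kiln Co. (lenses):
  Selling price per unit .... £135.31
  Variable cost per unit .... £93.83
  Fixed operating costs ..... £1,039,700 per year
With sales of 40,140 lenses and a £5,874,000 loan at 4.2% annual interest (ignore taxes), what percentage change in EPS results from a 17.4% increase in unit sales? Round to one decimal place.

Contribution at this volume is 40,140 × £41.48 = £1,665,007.20.
Subtracting fixed costs: EBIT = £1,665,007.20 − £1,039,700 = £625,307.20.
After interest of £246,708.00, pre-tax earnings = £378,599.20.
DCL = total CM / (EBIT − I) = £1,665,007.20 / £378,599.20 = 4.3978.
%ΔEPS = DCL × %ΔSales = 4.3978 × +17.4% = +76.5%.

+76.5%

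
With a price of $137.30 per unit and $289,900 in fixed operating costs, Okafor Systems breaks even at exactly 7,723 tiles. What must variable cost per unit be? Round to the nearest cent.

$99.76

Contribution per unit must be FC / Q = $289,900 / 7,723 = $37.5372.
Variable cost per unit = $137.30 − $37.5372 = $99.76.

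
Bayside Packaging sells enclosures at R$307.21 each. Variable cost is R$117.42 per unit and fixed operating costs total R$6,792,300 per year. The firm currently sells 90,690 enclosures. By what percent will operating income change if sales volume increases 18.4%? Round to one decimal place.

+30.4%

Total contribution margin = 90,690 × R$189.79 = R$17,212,055.10.
EBIT = R$17,212,055.10 − R$6,792,300 = R$10,419,755.10.
So DOL = total CM / EBIT = R$17,212,055.10 / R$10,419,755.10 = 1.6519.
So EBIT moves 1.6519 × (+18.4%) = +30.4%.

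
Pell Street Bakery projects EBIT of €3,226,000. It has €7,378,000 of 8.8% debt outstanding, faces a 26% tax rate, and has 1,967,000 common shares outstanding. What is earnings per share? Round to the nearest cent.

Interest = €649,264.00, so EBT = €3,226,000 − €649,264.00 = €2,576,736.00.
After tax at 26%: net income = €2,576,736.00 × 0.74 = €1,906,784.64.
Per share: €1,906,784.64 / 1,967,000 shares = €0.97.

€0.97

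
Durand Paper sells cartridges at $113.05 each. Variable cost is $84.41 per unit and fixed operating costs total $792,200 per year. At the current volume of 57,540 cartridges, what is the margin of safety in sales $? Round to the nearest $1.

$3,377,865

Unit CM = price − variable cost = $113.05 − $84.41 = $28.64. Break-even units = $792,200 ÷ $28.64 = 27,660.61; break-even revenue = 27,660.61 × $113.05 = $3,127,032.47.
Current sales = 57,540 × $113.05 = $6,504,897.00.
Margin of safety = $6,504,897.00 − $3,127,032.47 = $3,377,865.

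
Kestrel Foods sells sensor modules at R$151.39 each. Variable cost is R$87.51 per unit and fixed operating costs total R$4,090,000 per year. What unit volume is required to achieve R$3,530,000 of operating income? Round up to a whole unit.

119,287 sensor modules

Contribution margin per unit = R$151.39 − R$87.51 = R$63.88.
Required volume = (fixed costs + target profit) ÷ CM = (R$4,090,000 + R$3,530,000) ÷ R$63.88 = 119,286.16, so 119,287 sensor modules.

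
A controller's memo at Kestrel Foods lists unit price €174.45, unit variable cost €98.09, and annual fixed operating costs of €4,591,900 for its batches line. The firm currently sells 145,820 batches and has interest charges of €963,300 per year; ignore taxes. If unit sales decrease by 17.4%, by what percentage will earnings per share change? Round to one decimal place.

Contribution at this volume is 145,820 × €76.36 = €11,134,815.20.
Subtracting fixed costs: EBIT = €11,134,815.20 − €4,591,900 = €6,542,915.20.
Interest = €963,300.00, so EBIT − I = €5,579,615.20.
DCL = total CM / (EBIT − I) = €11,134,815.20 / €5,579,615.20 = 1.9956.
EPS therefore changes by 1.9956 × (-17.4%) = -34.7%.

-34.7%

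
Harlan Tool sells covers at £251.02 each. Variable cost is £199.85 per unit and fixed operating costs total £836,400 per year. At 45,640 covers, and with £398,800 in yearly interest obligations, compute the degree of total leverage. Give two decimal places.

Total contribution margin = 45,640 × £51.17 = £2,335,398.80.
EBIT = £2,335,398.80 − £836,400 = £1,498,998.80. Interest = £398,800.00, so EBIT − I = £1,100,198.80.
DCL = contribution ÷ (EBIT − I) = £2,335,398.80 ÷ £1,100,198.80 = 2.1227.

2.12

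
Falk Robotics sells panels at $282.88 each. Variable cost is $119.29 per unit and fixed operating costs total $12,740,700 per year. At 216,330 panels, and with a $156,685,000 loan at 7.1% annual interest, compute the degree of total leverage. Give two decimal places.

3.07

At 216,330 units, contribution = 216,330 × $163.59 = $35,389,424.70.
Subtracting fixed costs: EBIT = $35,389,424.70 − $12,740,700 = $22,648,724.70. Interest = $11,124,635.00, so EBIT − I = $11,524,089.70.
DCL = contribution ÷ (EBIT − I) = $35,389,424.70 ÷ $11,524,089.70 = 3.0709.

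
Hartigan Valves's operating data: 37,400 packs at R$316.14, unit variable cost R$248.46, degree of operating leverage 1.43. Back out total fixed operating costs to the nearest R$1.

Total contribution margin = 37,400 × R$67.68 = R$2,531,232.00.
DOL = contribution / EBIT, so EBIT = R$2,531,232.00 / 1.43 = R$1,770,092.31.
Fixed costs = CM − EBIT = R$2,531,232.00 − R$1,770,092.31 = R$761,140.

R$761,140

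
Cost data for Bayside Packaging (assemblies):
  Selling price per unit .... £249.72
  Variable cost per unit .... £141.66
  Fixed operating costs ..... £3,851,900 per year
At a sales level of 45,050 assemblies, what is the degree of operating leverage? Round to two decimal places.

4.79

Contribution at this volume is 45,050 × £108.06 = £4,868,103.00.
EBIT = £4,868,103.00 − £3,851,900 = £1,016,203.00.
DOL = contribution ÷ EBIT = £4,868,103.00 ÷ £1,016,203.00 = 4.7905.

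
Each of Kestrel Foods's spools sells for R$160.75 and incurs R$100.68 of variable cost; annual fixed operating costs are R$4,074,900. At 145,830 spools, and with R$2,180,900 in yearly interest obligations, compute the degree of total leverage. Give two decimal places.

Total contribution margin = 145,830 × R$60.07 = R$8,760,008.10.
EBIT = R$8,760,008.10 − R$4,074,900 = R$4,685,108.10. Interest = R$2,180,900.00.
DOL = R$8,760,008.10 ÷ R$4,685,108.10 = 1.8698; DFL = R$4,685,108.10 ÷ R$2,504,208.10 = 1.8709.
Combined leverage = 1.8698 × 1.8709 = 3.4982.

3.50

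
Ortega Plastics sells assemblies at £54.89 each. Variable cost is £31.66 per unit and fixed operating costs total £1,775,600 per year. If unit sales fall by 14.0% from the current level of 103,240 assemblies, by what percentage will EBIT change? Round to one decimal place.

-53.9%

At 103,240 units, contribution = 103,240 × £23.23 = £2,398,265.20.
EBIT = £2,398,265.20 − £1,775,600 = £622,665.20.
So DOL = total CM / EBIT = £2,398,265.20 / £622,665.20 = 3.8516.
%ΔEBIT = DOL × %ΔSales = 3.8516 × -14.0% = -53.9%.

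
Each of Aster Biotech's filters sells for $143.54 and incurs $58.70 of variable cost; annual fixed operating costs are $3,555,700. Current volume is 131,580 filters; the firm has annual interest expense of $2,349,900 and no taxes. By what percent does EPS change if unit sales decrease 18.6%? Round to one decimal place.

Contribution at this volume is 131,580 × $84.84 = $11,163,247.20.
Subtracting fixed costs: EBIT = $11,163,247.20 − $3,555,700 = $7,607,547.20.
After interest of $2,349,900.00, pre-tax earnings = $5,257,647.20.
DCL = total CM / (EBIT − I) = $11,163,247.20 / $5,257,647.20 = 2.1232.
EPS therefore changes by 2.1232 × (-18.6%) = -39.5%.

-39.5%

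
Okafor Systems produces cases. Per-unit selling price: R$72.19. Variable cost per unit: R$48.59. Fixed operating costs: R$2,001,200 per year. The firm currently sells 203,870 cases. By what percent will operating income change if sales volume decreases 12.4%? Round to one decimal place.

At 203,870 units, contribution = 203,870 × R$23.60 = R$4,811,332.00.
Subtracting fixed costs: EBIT = R$4,811,332.00 − R$2,001,200 = R$2,810,132.00.
So DOL = total CM / EBIT = R$4,811,332.00 / R$2,810,132.00 = 1.7121.
%ΔEBIT = DOL × %ΔSales = 1.7121 × -12.4% = -21.2%.

-21.2%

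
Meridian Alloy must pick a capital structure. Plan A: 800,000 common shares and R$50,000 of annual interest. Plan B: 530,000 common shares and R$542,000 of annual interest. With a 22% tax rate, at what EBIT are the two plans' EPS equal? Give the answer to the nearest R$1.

R$1,507,778

At indifference, (EBIT − 50,000)(1 − t)/800,000 = (EBIT − 542,000)(1 − t)/530,000.
Cancelling (1 − t) and cross-multiplying: 530,000·(EBIT − 50,000) = 800,000·(EBIT − 542,000).
Solving, EBIT = (542,000·800,000 − 50,000·530,000) / (800,000 − 530,000) = 407,100,000,000 / 270,000 = 1,507,777.78.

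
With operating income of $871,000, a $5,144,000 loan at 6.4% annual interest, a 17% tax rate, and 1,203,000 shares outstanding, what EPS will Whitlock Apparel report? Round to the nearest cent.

$0.37

Interest = $329,216.00, so EBT = $871,000 − $329,216.00 = $541,784.00.
After tax at 17%: net income = $541,784.00 × 0.83 = $449,680.72.
Per share: $449,680.72 / 1,203,000 shares = $0.37.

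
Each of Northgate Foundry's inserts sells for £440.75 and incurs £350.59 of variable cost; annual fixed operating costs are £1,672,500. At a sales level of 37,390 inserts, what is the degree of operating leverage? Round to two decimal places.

Contribution at this volume is 37,390 × £90.16 = £3,371,082.40.
Operating income = contribution − fixed costs = £3,371,082.40 − £1,672,500 = £1,698,582.40.
DOL = contribution ÷ EBIT = £3,371,082.40 ÷ £1,698,582.40 = 1.9846.

1.98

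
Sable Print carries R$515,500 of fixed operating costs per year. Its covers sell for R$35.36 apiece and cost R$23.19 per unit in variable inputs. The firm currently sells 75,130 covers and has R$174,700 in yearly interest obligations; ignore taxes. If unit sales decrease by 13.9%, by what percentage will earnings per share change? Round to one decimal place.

-56.7%

At 75,130 units, contribution = 75,130 × R$12.17 = R$914,332.10.
Subtracting fixed costs: EBIT = R$914,332.10 − R$515,500 = R$398,832.10.
After interest of R$174,700.00, pre-tax earnings = R$224,132.10.
DCL = total CM / (EBIT − I) = R$914,332.10 / R$224,132.10 = 4.0794.
%ΔEPS = DCL × %ΔSales = 4.0794 × -13.9% = -56.7%.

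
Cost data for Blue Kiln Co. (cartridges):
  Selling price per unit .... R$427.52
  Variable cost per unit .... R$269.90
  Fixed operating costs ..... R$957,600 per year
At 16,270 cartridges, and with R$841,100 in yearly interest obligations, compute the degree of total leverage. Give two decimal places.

At 16,270 units, contribution = 16,270 × R$157.62 = R$2,564,477.40.
EBIT = R$2,564,477.40 − R$957,600 = R$1,606,877.40. Interest = R$841,100.00, so EBIT − I = R$765,777.40.
DCL = contribution ÷ (EBIT − I) = R$2,564,477.40 ÷ R$765,777.40 = 3.3489.

3.35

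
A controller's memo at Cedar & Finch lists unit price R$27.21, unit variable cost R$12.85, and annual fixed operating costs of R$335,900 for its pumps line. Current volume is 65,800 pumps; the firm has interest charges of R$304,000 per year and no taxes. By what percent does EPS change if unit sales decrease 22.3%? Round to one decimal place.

-69.1%

Contribution at this volume is 65,800 × R$14.36 = R$944,888.00.
EBIT = R$944,888.00 − R$335,900 = R$608,988.00.
Interest = R$304,000.00, so EBIT − I = R$304,988.00.
DCL = total CM / (EBIT − I) = R$944,888.00 / R$304,988.00 = 3.0981.
%ΔEPS = DCL × %ΔSales = 3.0981 × -22.3% = -69.1%.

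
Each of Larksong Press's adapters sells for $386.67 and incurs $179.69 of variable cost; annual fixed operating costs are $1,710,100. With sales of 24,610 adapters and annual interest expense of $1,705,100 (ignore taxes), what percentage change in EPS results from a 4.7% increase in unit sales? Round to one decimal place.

+14.3%

Contribution at this volume is 24,610 × $206.98 = $5,093,777.80.
Operating income = contribution − fixed costs = $5,093,777.80 − $1,710,100 = $3,383,677.80.
After interest of $1,705,100.00, pre-tax earnings = $1,678,577.80.
DCL = total CM / (EBIT − I) = $5,093,777.80 / $1,678,577.80 = 3.0346.
%ΔEPS = DCL × %ΔSales = 3.0346 × +4.7% = +14.3%.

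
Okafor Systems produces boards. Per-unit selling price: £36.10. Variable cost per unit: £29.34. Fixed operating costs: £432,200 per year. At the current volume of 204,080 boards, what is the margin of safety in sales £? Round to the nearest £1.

Contribution margin per unit = £36.10 − £29.34 = £6.76. Break-even units = £432,200 ÷ £6.76 = 63,934.91; break-even revenue = 63,934.91 × £36.10 = £2,308,050.30.
Current sales = 204,080 × £36.10 = £7,367,288.00.
Margin of safety = £7,367,288.00 − £2,308,050.30 = £5,059,238.

£5,059,238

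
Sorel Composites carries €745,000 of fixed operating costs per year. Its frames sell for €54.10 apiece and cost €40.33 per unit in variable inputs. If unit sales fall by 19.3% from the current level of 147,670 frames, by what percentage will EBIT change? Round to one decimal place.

At 147,670 units, contribution = 147,670 × €13.77 = €2,033,415.90.
Subtracting fixed costs: EBIT = €2,033,415.90 − €745,000 = €1,288,415.90.
Degree of operating leverage = €2,033,415.90 / €1,288,415.90 = 1.5782.
So EBIT moves 1.5782 × (-19.3%) = -30.5%.

-30.5%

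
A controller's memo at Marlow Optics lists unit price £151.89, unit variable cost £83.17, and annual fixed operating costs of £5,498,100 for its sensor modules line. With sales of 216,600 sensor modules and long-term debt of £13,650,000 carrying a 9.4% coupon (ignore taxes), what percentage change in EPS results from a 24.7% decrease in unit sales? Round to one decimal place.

Total contribution margin = 216,600 × £68.72 = £14,884,752.00.
EBIT = £14,884,752.00 − £5,498,100 = £9,386,652.00.
After interest of £1,283,100.00, pre-tax earnings = £8,103,552.00.
DCL = total CM / (EBIT − I) = £14,884,752.00 / £8,103,552.00 = 1.8368.
%ΔEPS = DCL × %ΔSales = 1.8368 × -24.7% = -45.4%.

-45.4%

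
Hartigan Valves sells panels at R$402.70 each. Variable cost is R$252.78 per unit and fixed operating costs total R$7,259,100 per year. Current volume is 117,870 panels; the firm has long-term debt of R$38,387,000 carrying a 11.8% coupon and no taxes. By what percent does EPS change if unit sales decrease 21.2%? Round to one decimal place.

-63.7%

Total contribution margin = 117,870 × R$149.92 = R$17,671,070.40.
Operating income = contribution − fixed costs = R$17,671,070.40 − R$7,259,100 = R$10,411,970.40.
After interest of R$4,529,666.00, pre-tax earnings = R$5,882,304.40.
Degree of combined leverage = contribution ÷ (EBIT − I) = R$17,671,070.40 ÷ R$5,882,304.40 = 3.0041.
%ΔEPS = DCL × %ΔSales = 3.0041 × -21.2% = -63.7%.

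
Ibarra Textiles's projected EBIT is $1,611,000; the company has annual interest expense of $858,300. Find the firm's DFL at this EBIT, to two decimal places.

2.14

Interest = $858,300.00.
DFL = EBIT ÷ (EBIT − I) = $1,611,000 ÷ ($1,611,000 − $858,300.00) = $1,611,000 ÷ $752,700.00 = 2.1403.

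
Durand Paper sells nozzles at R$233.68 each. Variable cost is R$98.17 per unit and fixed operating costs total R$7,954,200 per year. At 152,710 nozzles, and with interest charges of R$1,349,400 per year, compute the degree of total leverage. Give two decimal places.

1.82

At 152,710 units, contribution = 152,710 × R$135.51 = R$20,693,732.10.
Operating income = contribution − fixed costs = R$20,693,732.10 − R$7,954,200 = R$12,739,532.10. Interest = R$1,349,400.00, so EBIT − I = R$11,390,132.10.
Degree of total leverage = total CM / (EBIT − interest) = R$20,693,732.10 / R$11,390,132.10 = 1.8168.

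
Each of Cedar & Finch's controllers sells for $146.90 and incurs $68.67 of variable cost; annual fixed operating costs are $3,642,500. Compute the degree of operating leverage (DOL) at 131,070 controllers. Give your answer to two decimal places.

Total contribution margin = 131,070 × $78.23 = $10,253,606.10.
Operating income = contribution − fixed costs = $10,253,606.10 − $3,642,500 = $6,611,106.10.
So DOL = total CM / EBIT = $10,253,606.10 / $6,611,106.10 = 1.5510.

1.55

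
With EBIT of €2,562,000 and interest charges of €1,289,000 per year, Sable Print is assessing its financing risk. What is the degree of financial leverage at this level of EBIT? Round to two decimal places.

Annual interest charges come to €1,289,000.00.
Degree of financial leverage = EBIT / (EBIT − interest) = €2,562,000 / €1,273,000.00 = 2.0126.

2.01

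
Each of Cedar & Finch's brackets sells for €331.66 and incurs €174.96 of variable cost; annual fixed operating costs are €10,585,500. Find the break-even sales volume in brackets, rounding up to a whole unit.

67,553 brackets

Contribution margin per unit = €331.66 − €174.96 = €156.70.
Units to break even: €10,585,500 ÷ €156.70 = 67,552.65, rounded up to 67,553.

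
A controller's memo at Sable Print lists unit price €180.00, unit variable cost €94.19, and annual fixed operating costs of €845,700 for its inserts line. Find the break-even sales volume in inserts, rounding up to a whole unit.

9,856 inserts

Unit CM = price − variable cost = €180.00 − €94.19 = €85.81.
Units to break even: €845,700 ÷ €85.81 = 9,855.49, rounded up to 9,856.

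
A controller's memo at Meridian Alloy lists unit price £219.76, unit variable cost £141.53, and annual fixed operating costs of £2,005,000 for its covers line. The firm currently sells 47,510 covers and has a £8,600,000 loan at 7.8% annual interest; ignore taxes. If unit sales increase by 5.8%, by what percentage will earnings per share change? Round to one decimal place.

+20.7%

Contribution at this volume is 47,510 × £78.23 = £3,716,707.30.
Subtracting fixed costs: EBIT = £3,716,707.30 − £2,005,000 = £1,711,707.30.
Interest = £670,800.00, so EBIT − I = £1,040,907.30.
Degree of combined leverage = contribution ÷ (EBIT − I) = £3,716,707.30 ÷ £1,040,907.30 = 3.5706.
EPS therefore changes by 3.5706 × (+5.8%) = +20.7%.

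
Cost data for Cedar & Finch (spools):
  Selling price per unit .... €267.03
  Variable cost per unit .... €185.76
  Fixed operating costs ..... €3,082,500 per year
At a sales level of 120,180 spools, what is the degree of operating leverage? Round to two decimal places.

Contribution at this volume is 120,180 × €81.27 = €9,767,028.60.
Subtracting fixed costs: EBIT = €9,767,028.60 − €3,082,500 = €6,684,528.60.
So DOL = total CM / EBIT = €9,767,028.60 / €6,684,528.60 = 1.4611.

1.46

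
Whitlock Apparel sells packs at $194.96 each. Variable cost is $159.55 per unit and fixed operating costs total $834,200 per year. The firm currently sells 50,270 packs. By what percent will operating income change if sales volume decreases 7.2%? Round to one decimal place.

At 50,270 units, contribution = 50,270 × $35.41 = $1,780,060.70.
Subtracting fixed costs: EBIT = $1,780,060.70 − $834,200 = $945,860.70.
So DOL = total CM / EBIT = $1,780,060.70 / $945,860.70 = 1.8819.
Operating income changes by 1.8819 × -7.2% = -13.6%.

-13.6%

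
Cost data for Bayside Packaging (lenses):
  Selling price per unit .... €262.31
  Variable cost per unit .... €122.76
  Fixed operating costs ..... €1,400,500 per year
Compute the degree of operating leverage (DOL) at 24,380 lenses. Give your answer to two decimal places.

1.70

Contribution at this volume is 24,380 × €139.55 = €3,402,229.00.
Operating income = contribution − fixed costs = €3,402,229.00 − €1,400,500 = €2,001,729.00.
So DOL = total CM / EBIT = €3,402,229.00 / €2,001,729.00 = 1.6996.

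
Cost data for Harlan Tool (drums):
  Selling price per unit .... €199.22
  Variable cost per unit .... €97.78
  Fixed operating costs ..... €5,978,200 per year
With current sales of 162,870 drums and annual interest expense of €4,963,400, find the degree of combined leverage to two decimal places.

Contribution at this volume is 162,870 × €101.44 = €16,521,532.80.
Operating income = contribution − fixed costs = €16,521,532.80 − €5,978,200 = €10,543,332.80. Interest = €4,963,400.00, so EBIT − I = €5,579,932.80.
DCL = contribution ÷ (EBIT − I) = €16,521,532.80 ÷ €5,579,932.80 = 2.9609.

2.96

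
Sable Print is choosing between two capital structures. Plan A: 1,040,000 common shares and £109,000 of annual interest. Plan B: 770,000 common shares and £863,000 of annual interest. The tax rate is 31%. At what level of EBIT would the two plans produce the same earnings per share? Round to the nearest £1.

Set EPS_A = EPS_B: (EBIT − £109,000)(1 − 0.31) ÷ 1,040,000 = (EBIT − £863,000)(1 − 0.31) ÷ 770,000.
Cancelling (1 − t) and cross-multiplying: 770,000·(EBIT − 109,000) = 1,040,000·(EBIT − 863,000).
Solving, EBIT = (863,000·1,040,000 − 109,000·770,000) / (1,040,000 − 770,000) = 813,590,000,000 / 270,000 = 3,013,296.30.

£3,013,296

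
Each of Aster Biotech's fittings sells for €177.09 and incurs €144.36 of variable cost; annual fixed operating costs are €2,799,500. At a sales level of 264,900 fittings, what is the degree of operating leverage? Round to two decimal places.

Contribution at this volume is 264,900 × €32.73 = €8,670,177.00.
Subtracting fixed costs: EBIT = €8,670,177.00 − €2,799,500 = €5,870,677.00.
Degree of operating leverage = €8,670,177.00 / €5,870,677.00 = 1.4769.

1.48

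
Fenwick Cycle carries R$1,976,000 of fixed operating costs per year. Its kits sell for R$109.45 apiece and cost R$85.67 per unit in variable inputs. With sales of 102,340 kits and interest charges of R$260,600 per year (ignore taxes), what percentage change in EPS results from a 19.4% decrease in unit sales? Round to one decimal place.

-239.6%

At 102,340 units, contribution = 102,340 × R$23.78 = R$2,433,645.20.
EBIT = R$2,433,645.20 − R$1,976,000 = R$457,645.20.
After interest of R$260,600.00, pre-tax earnings = R$197,045.20.
DCL = total CM / (EBIT − I) = R$2,433,645.20 / R$197,045.20 = 12.3507.
%ΔEPS = DCL × %ΔSales = 12.3507 × -19.4% = -239.6%.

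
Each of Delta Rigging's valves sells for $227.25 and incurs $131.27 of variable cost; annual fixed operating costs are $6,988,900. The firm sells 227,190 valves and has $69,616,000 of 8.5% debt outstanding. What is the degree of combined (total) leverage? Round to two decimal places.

At 227,190 units, contribution = 227,190 × $95.98 = $21,805,696.20.
EBIT = $21,805,696.20 − $6,988,900 = $14,816,796.20. Interest = $5,917,360.00.
DOL = $21,805,696.20 ÷ $14,816,796.20 = 1.4717; DFL = $14,816,796.20 ÷ $8,899,436.20 = 1.6649.
Combined leverage = 1.4717 × 1.6649 = 2.4502.

2.45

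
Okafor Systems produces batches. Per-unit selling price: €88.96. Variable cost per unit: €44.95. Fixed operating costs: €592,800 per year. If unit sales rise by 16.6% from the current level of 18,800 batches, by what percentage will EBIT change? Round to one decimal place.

At 18,800 units, contribution = 18,800 × €44.01 = €827,388.00.
EBIT = €827,388.00 − €592,800 = €234,588.00.
So DOL = total CM / EBIT = €827,388.00 / €234,588.00 = 3.5270.
%ΔEBIT = DOL × %ΔSales = 3.5270 × +16.6% = +58.5%.

+58.5%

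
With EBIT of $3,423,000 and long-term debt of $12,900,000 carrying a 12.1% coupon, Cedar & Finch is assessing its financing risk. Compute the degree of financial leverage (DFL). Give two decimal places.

1.84

Interest = $1,560,900.00.
DFL = EBIT ÷ (EBIT − I) = $3,423,000 ÷ ($3,423,000 − $1,560,900.00) = $3,423,000 ÷ $1,862,100.00 = 1.8382.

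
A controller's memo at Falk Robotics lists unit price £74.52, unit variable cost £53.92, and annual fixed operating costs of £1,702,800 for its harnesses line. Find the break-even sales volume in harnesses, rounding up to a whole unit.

82,661 harnesses

Unit CM = price − variable cost = £74.52 − £53.92 = £20.60.
Break-even volume = fixed costs ÷ CM per unit = £1,702,800 ÷ £20.60 = 82,660.19, so 82,661 harnesses.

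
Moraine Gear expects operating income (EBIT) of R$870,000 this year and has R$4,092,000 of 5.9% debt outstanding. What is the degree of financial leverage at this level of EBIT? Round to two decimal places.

Interest = R$241,428.00.
Degree of financial leverage = EBIT / (EBIT − interest) = R$870,000 / R$628,572.00 = 1.3841.

1.38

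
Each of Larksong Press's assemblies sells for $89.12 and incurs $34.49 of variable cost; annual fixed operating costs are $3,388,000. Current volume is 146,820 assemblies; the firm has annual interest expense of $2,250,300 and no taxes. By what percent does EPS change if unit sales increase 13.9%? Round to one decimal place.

+46.8%

Contribution at this volume is 146,820 × $54.63 = $8,020,776.60.
EBIT = $8,020,776.60 − $3,388,000 = $4,632,776.60.
After interest of $2,250,300.00, pre-tax earnings = $2,382,476.60.
Degree of combined leverage = contribution ÷ (EBIT − I) = $8,020,776.60 ÷ $2,382,476.60 = 3.3666.
%ΔEPS = DCL × %ΔSales = 3.3666 × +13.9% = +46.8%.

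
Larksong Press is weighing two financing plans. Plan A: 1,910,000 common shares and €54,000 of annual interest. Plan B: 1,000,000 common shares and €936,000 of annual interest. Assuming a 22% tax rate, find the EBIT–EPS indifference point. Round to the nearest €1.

At indifference, (EBIT − 54,000)(1 − t)/1,910,000 = (EBIT − 936,000)(1 − t)/1,000,000.
Cancelling (1 − t) and cross-multiplying: 1,000,000·(EBIT − 54,000) = 1,910,000·(EBIT − 936,000).
Solving, EBIT = (936,000·1,910,000 − 54,000·1,000,000) / (1,910,000 − 1,000,000) = 1,733,760,000,000 / 910,000 = 1,905,230.77.

€1,905,231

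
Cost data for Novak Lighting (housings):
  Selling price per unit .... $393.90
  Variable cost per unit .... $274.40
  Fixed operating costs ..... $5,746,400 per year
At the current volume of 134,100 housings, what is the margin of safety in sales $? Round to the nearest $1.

Unit CM = price − variable cost = $393.90 − $274.40 = $119.50. Break-even units = $5,746,400 ÷ $119.50 = 48,087.03; break-even revenue = 48,087.03 × $393.90 = $18,941,480.84.
Current sales = 134,100 × $393.90 = $52,821,990.00.
Margin of safety = $52,821,990.00 − $18,941,480.84 = $33,880,509.

$33,880,509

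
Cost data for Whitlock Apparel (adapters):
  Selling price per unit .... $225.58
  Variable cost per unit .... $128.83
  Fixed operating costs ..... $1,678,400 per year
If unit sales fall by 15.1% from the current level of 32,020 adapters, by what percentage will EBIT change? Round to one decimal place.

-33.0%

At 32,020 units, contribution = 32,020 × $96.75 = $3,097,935.00.
Subtracting fixed costs: EBIT = $3,097,935.00 − $1,678,400 = $1,419,535.00.
Degree of operating leverage = $3,097,935.00 / $1,419,535.00 = 2.1824.
Operating income changes by 2.1824 × -15.1% = -33.0%.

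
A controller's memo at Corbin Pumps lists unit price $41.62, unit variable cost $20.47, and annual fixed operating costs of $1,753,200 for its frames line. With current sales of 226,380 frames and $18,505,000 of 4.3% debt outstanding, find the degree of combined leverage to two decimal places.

2.14

Total contribution margin = 226,380 × $21.15 = $4,787,937.00.
EBIT = $4,787,937.00 − $1,753,200 = $3,034,737.00. Interest = $795,715.00.
DOL = $4,787,937.00 ÷ $3,034,737.00 = 1.5777; DFL = $3,034,737.00 ÷ $2,239,022.00 = 1.3554.
Combined leverage = 1.5777 × 1.3554 = 2.1384.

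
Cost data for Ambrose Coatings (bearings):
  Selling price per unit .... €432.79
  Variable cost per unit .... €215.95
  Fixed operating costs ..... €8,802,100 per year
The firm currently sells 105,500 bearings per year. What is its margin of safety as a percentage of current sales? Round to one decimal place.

Contribution margin per unit = €432.79 − €215.95 = €216.84. Break-even units = €8,802,100 ÷ €216.84 = 40,592.60; break-even revenue = 40,592.60 × €432.79 = €17,568,072.58.
Current sales = 105,500 × €432.79 = €45,659,345.00.
Margin of safety = (€45,659,345.00 − €17,568,072.58) ÷ €45,659,345.00 = 61.5%.

61.5%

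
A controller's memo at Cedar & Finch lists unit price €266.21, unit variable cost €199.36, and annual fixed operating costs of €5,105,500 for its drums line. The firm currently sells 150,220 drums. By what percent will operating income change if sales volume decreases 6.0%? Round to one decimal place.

-12.2%

Contribution at this volume is 150,220 × €66.85 = €10,042,207.00.
Subtracting fixed costs: EBIT = €10,042,207.00 − €5,105,500 = €4,936,707.00.
Degree of operating leverage = €10,042,207.00 / €4,936,707.00 = 2.0342.
So EBIT moves 2.0342 × (-6.0%) = -12.2%.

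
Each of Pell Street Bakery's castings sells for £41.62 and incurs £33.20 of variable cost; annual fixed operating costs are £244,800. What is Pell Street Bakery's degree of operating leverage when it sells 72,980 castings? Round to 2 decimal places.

Contribution at this volume is 72,980 × £8.42 = £614,491.60.
EBIT = £614,491.60 − £244,800 = £369,691.60.
Degree of operating leverage = £614,491.60 / £369,691.60 = 1.6622.

1.66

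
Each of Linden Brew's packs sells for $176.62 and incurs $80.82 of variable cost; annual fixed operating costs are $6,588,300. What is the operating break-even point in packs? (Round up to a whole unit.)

68,772 packs

Contribution margin per unit = $176.62 − $80.82 = $95.80.
Break-even Q = $6,588,300 / $95.80 = 68,771.40 → 68,772 packs.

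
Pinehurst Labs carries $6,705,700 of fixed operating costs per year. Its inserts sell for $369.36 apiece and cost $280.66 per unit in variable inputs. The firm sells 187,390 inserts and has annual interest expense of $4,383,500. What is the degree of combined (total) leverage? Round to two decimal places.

Contribution at this volume is 187,390 × $88.70 = $16,621,493.00.
Operating income = contribution − fixed costs = $16,621,493.00 − $6,705,700 = $9,915,793.00. Interest = $4,383,500.00.
DOL = $16,621,493.00 ÷ $9,915,793.00 = 1.6763; DFL = $9,915,793.00 ÷ $5,532,293.00 = 1.7923.
Combined leverage = 1.6763 × 1.7923 = 3.0044.

3.00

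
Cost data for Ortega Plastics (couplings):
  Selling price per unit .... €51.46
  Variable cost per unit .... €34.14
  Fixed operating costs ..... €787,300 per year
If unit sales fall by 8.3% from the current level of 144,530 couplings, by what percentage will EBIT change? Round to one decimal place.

-12.1%

Total contribution margin = 144,530 × €17.32 = €2,503,259.60.
Subtracting fixed costs: EBIT = €2,503,259.60 − €787,300 = €1,715,959.60.
So DOL = total CM / EBIT = €2,503,259.60 / €1,715,959.60 = 1.4588.
Operating income changes by 1.4588 × -8.3% = -12.1%.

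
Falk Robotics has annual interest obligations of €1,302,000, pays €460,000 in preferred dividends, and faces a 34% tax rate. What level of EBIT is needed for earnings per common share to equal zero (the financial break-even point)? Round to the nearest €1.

Grossing the preferred dividend up to pre-tax terms: €460,000 / (1 − 0.34) = €696,969.70.
Financial break-even EBIT = interest + D_p ÷ (1 − t) = €1,302,000 + €696,969.70 = €1,998,969.70.

€1,998,970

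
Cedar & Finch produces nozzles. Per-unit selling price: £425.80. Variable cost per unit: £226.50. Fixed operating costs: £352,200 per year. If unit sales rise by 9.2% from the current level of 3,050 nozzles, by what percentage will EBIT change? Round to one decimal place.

+21.9%

Contribution at this volume is 3,050 × £199.30 = £607,865.00.
EBIT = £607,865.00 − £352,200 = £255,665.00.
Degree of operating leverage = £607,865.00 / £255,665.00 = 2.3776.
So EBIT moves 2.3776 × (+9.2%) = +21.9%.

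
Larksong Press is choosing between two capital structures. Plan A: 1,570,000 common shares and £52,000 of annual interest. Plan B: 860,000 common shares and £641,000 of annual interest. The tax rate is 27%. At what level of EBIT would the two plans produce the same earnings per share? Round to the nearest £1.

At indifference, (EBIT − 52,000)(1 − t)/1,570,000 = (EBIT − 641,000)(1 − t)/860,000.
The (1 − t) factor cancels: (EBIT − 52,000) × 860,000 = (EBIT − 641,000) × 1,570,000.
Solving, EBIT = (641,000·1,570,000 − 52,000·860,000) / (1,570,000 − 860,000) = 961,650,000,000 / 710,000 = 1,354,436.62.

£1,354,437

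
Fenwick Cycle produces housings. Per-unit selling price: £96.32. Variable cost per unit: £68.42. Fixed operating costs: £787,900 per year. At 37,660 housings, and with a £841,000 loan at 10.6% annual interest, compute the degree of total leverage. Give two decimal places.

Contribution at this volume is 37,660 × £27.90 = £1,050,714.00.
Operating income = contribution − fixed costs = £1,050,714.00 − £787,900 = £262,814.00. Interest = £89,146.00, so EBIT − I = £173,668.00.
DCL = contribution ÷ (EBIT − I) = £1,050,714.00 ÷ £173,668.00 = 6.0501.

6.05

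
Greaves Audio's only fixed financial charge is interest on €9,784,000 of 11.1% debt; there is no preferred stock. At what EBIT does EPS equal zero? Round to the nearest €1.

€1,086,024

Annual interest = 11.1% × €9,784,000 = €1,086,024.00.
Without preferred stock the financial break-even is simply EBIT = interest = €1,086,024.00.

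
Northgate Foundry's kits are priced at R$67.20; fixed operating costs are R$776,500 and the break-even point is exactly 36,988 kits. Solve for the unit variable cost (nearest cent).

At break-even, FC = Q × (P − VC), so P − VC = R$776,500 ÷ 36,988 = R$20.9933.
Variable cost per unit = R$67.20 − R$20.9933 = R$46.21.

R$46.21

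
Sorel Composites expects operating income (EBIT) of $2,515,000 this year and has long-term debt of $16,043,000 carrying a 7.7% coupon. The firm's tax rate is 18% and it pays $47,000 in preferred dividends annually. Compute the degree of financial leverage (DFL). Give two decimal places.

2.06

Annual interest charges come to $1,235,311.00.
Pre-tax preferred-dividend burden = $47,000 ÷ (1 − 0.18) = $57,317.07.
DFL = EBIT ÷ [EBIT − I − D_p/(1−t)] = $2,515,000 ÷ [$2,515,000 − $1,235,311.00 − $57,317.07] = $2,515,000 ÷ $1,222,371.93 = 2.0575.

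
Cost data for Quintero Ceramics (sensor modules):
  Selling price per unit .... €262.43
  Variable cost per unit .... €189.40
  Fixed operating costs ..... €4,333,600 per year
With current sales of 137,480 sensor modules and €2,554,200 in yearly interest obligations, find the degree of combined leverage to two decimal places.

Contribution at this volume is 137,480 × €73.03 = €10,040,164.40.
Subtracting fixed costs: EBIT = €10,040,164.40 − €4,333,600 = €5,706,564.40. Interest = €2,554,200.00, so EBIT − I = €3,152,364.40.
DCL = contribution ÷ (EBIT − I) = €10,040,164.40 ÷ €3,152,364.40 = 3.1850.

3.18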